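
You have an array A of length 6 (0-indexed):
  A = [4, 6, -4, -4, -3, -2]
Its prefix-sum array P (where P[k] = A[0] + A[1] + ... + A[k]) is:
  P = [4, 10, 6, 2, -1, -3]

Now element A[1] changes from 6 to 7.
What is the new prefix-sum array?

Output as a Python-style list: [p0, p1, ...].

Change: A[1] 6 -> 7, delta = 1
P[k] for k < 1: unchanged (A[1] not included)
P[k] for k >= 1: shift by delta = 1
  P[0] = 4 + 0 = 4
  P[1] = 10 + 1 = 11
  P[2] = 6 + 1 = 7
  P[3] = 2 + 1 = 3
  P[4] = -1 + 1 = 0
  P[5] = -3 + 1 = -2

Answer: [4, 11, 7, 3, 0, -2]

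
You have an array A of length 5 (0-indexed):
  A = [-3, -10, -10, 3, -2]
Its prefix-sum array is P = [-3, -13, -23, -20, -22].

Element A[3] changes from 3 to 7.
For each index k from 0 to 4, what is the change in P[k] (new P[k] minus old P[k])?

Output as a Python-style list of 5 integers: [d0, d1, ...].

Element change: A[3] 3 -> 7, delta = 4
For k < 3: P[k] unchanged, delta_P[k] = 0
For k >= 3: P[k] shifts by exactly 4
Delta array: [0, 0, 0, 4, 4]

Answer: [0, 0, 0, 4, 4]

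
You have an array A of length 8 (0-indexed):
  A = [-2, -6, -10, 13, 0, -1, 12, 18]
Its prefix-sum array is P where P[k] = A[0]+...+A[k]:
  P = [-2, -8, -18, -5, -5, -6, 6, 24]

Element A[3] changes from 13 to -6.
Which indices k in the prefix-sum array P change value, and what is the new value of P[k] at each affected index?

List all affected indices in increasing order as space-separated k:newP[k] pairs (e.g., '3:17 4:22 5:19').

P[k] = A[0] + ... + A[k]
P[k] includes A[3] iff k >= 3
Affected indices: 3, 4, ..., 7; delta = -19
  P[3]: -5 + -19 = -24
  P[4]: -5 + -19 = -24
  P[5]: -6 + -19 = -25
  P[6]: 6 + -19 = -13
  P[7]: 24 + -19 = 5

Answer: 3:-24 4:-24 5:-25 6:-13 7:5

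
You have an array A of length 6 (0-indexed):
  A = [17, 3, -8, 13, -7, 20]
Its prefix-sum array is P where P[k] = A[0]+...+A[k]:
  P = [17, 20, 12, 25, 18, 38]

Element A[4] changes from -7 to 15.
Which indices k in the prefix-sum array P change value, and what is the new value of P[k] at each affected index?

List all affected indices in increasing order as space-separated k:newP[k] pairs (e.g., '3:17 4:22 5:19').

P[k] = A[0] + ... + A[k]
P[k] includes A[4] iff k >= 4
Affected indices: 4, 5, ..., 5; delta = 22
  P[4]: 18 + 22 = 40
  P[5]: 38 + 22 = 60

Answer: 4:40 5:60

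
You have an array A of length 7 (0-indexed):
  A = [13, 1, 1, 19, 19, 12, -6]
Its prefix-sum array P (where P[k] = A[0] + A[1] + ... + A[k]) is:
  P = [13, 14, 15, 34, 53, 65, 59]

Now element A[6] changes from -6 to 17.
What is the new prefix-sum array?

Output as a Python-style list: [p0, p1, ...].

Answer: [13, 14, 15, 34, 53, 65, 82]

Derivation:
Change: A[6] -6 -> 17, delta = 23
P[k] for k < 6: unchanged (A[6] not included)
P[k] for k >= 6: shift by delta = 23
  P[0] = 13 + 0 = 13
  P[1] = 14 + 0 = 14
  P[2] = 15 + 0 = 15
  P[3] = 34 + 0 = 34
  P[4] = 53 + 0 = 53
  P[5] = 65 + 0 = 65
  P[6] = 59 + 23 = 82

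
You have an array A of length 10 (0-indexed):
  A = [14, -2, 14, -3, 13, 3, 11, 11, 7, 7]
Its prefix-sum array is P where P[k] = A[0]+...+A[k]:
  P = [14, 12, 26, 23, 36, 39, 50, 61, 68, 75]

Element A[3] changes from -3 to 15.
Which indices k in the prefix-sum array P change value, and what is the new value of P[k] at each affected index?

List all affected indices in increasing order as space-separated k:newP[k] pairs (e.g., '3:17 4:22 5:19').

Answer: 3:41 4:54 5:57 6:68 7:79 8:86 9:93

Derivation:
P[k] = A[0] + ... + A[k]
P[k] includes A[3] iff k >= 3
Affected indices: 3, 4, ..., 9; delta = 18
  P[3]: 23 + 18 = 41
  P[4]: 36 + 18 = 54
  P[5]: 39 + 18 = 57
  P[6]: 50 + 18 = 68
  P[7]: 61 + 18 = 79
  P[8]: 68 + 18 = 86
  P[9]: 75 + 18 = 93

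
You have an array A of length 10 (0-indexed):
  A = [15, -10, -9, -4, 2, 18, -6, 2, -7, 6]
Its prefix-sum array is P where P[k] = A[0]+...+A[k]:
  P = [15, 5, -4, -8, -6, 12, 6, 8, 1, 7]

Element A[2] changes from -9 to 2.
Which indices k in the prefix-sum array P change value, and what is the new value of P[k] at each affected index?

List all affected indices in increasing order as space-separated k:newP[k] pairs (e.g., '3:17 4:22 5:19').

P[k] = A[0] + ... + A[k]
P[k] includes A[2] iff k >= 2
Affected indices: 2, 3, ..., 9; delta = 11
  P[2]: -4 + 11 = 7
  P[3]: -8 + 11 = 3
  P[4]: -6 + 11 = 5
  P[5]: 12 + 11 = 23
  P[6]: 6 + 11 = 17
  P[7]: 8 + 11 = 19
  P[8]: 1 + 11 = 12
  P[9]: 7 + 11 = 18

Answer: 2:7 3:3 4:5 5:23 6:17 7:19 8:12 9:18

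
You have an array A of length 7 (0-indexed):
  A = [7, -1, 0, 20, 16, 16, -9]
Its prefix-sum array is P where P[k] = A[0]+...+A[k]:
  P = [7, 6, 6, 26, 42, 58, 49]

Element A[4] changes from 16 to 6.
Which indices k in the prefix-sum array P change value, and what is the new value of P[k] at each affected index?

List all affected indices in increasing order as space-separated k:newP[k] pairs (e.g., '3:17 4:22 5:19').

P[k] = A[0] + ... + A[k]
P[k] includes A[4] iff k >= 4
Affected indices: 4, 5, ..., 6; delta = -10
  P[4]: 42 + -10 = 32
  P[5]: 58 + -10 = 48
  P[6]: 49 + -10 = 39

Answer: 4:32 5:48 6:39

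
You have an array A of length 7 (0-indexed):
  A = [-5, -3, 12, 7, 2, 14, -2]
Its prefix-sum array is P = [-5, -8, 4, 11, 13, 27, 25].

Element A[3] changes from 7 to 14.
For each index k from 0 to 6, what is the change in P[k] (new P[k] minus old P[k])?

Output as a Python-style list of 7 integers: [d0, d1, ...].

Answer: [0, 0, 0, 7, 7, 7, 7]

Derivation:
Element change: A[3] 7 -> 14, delta = 7
For k < 3: P[k] unchanged, delta_P[k] = 0
For k >= 3: P[k] shifts by exactly 7
Delta array: [0, 0, 0, 7, 7, 7, 7]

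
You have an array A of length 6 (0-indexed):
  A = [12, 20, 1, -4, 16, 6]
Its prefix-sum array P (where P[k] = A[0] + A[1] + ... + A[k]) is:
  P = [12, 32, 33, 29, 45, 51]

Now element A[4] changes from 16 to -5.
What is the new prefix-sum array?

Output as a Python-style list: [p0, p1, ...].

Change: A[4] 16 -> -5, delta = -21
P[k] for k < 4: unchanged (A[4] not included)
P[k] for k >= 4: shift by delta = -21
  P[0] = 12 + 0 = 12
  P[1] = 32 + 0 = 32
  P[2] = 33 + 0 = 33
  P[3] = 29 + 0 = 29
  P[4] = 45 + -21 = 24
  P[5] = 51 + -21 = 30

Answer: [12, 32, 33, 29, 24, 30]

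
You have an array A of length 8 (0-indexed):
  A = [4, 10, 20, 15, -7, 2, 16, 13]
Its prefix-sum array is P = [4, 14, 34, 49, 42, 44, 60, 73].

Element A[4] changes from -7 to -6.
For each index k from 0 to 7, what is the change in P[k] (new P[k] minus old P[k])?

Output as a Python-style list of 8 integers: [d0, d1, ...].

Answer: [0, 0, 0, 0, 1, 1, 1, 1]

Derivation:
Element change: A[4] -7 -> -6, delta = 1
For k < 4: P[k] unchanged, delta_P[k] = 0
For k >= 4: P[k] shifts by exactly 1
Delta array: [0, 0, 0, 0, 1, 1, 1, 1]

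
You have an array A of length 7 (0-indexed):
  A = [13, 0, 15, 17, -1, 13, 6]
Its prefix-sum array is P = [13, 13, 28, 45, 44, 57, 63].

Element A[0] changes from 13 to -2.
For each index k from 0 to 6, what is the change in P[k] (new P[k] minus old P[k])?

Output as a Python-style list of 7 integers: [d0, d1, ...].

Answer: [-15, -15, -15, -15, -15, -15, -15]

Derivation:
Element change: A[0] 13 -> -2, delta = -15
For k < 0: P[k] unchanged, delta_P[k] = 0
For k >= 0: P[k] shifts by exactly -15
Delta array: [-15, -15, -15, -15, -15, -15, -15]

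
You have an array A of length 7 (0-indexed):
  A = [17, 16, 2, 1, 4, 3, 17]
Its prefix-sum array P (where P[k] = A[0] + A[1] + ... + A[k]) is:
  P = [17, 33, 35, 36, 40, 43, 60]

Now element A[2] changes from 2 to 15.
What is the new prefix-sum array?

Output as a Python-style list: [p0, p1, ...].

Change: A[2] 2 -> 15, delta = 13
P[k] for k < 2: unchanged (A[2] not included)
P[k] for k >= 2: shift by delta = 13
  P[0] = 17 + 0 = 17
  P[1] = 33 + 0 = 33
  P[2] = 35 + 13 = 48
  P[3] = 36 + 13 = 49
  P[4] = 40 + 13 = 53
  P[5] = 43 + 13 = 56
  P[6] = 60 + 13 = 73

Answer: [17, 33, 48, 49, 53, 56, 73]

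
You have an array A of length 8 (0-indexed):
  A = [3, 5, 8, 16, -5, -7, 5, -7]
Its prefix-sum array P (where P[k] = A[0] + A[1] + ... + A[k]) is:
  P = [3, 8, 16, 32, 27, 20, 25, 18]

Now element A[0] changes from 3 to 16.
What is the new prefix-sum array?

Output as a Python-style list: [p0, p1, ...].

Answer: [16, 21, 29, 45, 40, 33, 38, 31]

Derivation:
Change: A[0] 3 -> 16, delta = 13
P[k] for k < 0: unchanged (A[0] not included)
P[k] for k >= 0: shift by delta = 13
  P[0] = 3 + 13 = 16
  P[1] = 8 + 13 = 21
  P[2] = 16 + 13 = 29
  P[3] = 32 + 13 = 45
  P[4] = 27 + 13 = 40
  P[5] = 20 + 13 = 33
  P[6] = 25 + 13 = 38
  P[7] = 18 + 13 = 31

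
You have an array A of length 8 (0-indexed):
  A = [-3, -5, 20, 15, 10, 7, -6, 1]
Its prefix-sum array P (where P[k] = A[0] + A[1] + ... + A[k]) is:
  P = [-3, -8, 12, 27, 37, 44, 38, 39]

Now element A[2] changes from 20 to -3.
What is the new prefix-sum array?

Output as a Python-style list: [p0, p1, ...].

Answer: [-3, -8, -11, 4, 14, 21, 15, 16]

Derivation:
Change: A[2] 20 -> -3, delta = -23
P[k] for k < 2: unchanged (A[2] not included)
P[k] for k >= 2: shift by delta = -23
  P[0] = -3 + 0 = -3
  P[1] = -8 + 0 = -8
  P[2] = 12 + -23 = -11
  P[3] = 27 + -23 = 4
  P[4] = 37 + -23 = 14
  P[5] = 44 + -23 = 21
  P[6] = 38 + -23 = 15
  P[7] = 39 + -23 = 16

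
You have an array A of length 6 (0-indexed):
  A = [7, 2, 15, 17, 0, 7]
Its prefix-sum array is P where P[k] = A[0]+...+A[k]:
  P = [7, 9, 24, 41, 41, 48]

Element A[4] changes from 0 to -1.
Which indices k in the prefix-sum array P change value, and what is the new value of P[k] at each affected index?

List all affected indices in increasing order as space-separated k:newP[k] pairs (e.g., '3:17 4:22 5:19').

Answer: 4:40 5:47

Derivation:
P[k] = A[0] + ... + A[k]
P[k] includes A[4] iff k >= 4
Affected indices: 4, 5, ..., 5; delta = -1
  P[4]: 41 + -1 = 40
  P[5]: 48 + -1 = 47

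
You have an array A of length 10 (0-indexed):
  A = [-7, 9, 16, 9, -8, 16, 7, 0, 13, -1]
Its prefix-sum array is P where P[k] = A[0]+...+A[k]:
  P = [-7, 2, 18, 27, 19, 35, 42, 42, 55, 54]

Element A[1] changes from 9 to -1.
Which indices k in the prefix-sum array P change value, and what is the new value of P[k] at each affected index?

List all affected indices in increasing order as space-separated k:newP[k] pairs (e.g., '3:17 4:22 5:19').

P[k] = A[0] + ... + A[k]
P[k] includes A[1] iff k >= 1
Affected indices: 1, 2, ..., 9; delta = -10
  P[1]: 2 + -10 = -8
  P[2]: 18 + -10 = 8
  P[3]: 27 + -10 = 17
  P[4]: 19 + -10 = 9
  P[5]: 35 + -10 = 25
  P[6]: 42 + -10 = 32
  P[7]: 42 + -10 = 32
  P[8]: 55 + -10 = 45
  P[9]: 54 + -10 = 44

Answer: 1:-8 2:8 3:17 4:9 5:25 6:32 7:32 8:45 9:44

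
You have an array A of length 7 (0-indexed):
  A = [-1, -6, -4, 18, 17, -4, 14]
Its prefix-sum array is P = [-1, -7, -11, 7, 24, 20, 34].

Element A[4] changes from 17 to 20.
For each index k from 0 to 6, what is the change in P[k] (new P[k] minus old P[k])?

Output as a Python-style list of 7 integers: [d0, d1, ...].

Element change: A[4] 17 -> 20, delta = 3
For k < 4: P[k] unchanged, delta_P[k] = 0
For k >= 4: P[k] shifts by exactly 3
Delta array: [0, 0, 0, 0, 3, 3, 3]

Answer: [0, 0, 0, 0, 3, 3, 3]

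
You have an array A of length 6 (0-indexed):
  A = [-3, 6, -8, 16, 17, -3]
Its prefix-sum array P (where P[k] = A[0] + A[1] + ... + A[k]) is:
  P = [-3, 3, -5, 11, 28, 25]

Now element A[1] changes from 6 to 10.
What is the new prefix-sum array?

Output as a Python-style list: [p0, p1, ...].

Answer: [-3, 7, -1, 15, 32, 29]

Derivation:
Change: A[1] 6 -> 10, delta = 4
P[k] for k < 1: unchanged (A[1] not included)
P[k] for k >= 1: shift by delta = 4
  P[0] = -3 + 0 = -3
  P[1] = 3 + 4 = 7
  P[2] = -5 + 4 = -1
  P[3] = 11 + 4 = 15
  P[4] = 28 + 4 = 32
  P[5] = 25 + 4 = 29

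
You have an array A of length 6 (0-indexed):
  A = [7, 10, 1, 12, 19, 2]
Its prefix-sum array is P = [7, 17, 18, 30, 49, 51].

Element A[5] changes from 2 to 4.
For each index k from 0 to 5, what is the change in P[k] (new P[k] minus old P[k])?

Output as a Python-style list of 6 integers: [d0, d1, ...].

Element change: A[5] 2 -> 4, delta = 2
For k < 5: P[k] unchanged, delta_P[k] = 0
For k >= 5: P[k] shifts by exactly 2
Delta array: [0, 0, 0, 0, 0, 2]

Answer: [0, 0, 0, 0, 0, 2]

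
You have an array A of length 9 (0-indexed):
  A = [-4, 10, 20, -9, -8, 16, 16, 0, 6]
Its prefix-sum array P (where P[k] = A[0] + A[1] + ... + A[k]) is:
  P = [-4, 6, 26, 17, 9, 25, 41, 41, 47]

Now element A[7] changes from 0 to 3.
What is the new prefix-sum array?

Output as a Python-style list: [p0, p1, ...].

Change: A[7] 0 -> 3, delta = 3
P[k] for k < 7: unchanged (A[7] not included)
P[k] for k >= 7: shift by delta = 3
  P[0] = -4 + 0 = -4
  P[1] = 6 + 0 = 6
  P[2] = 26 + 0 = 26
  P[3] = 17 + 0 = 17
  P[4] = 9 + 0 = 9
  P[5] = 25 + 0 = 25
  P[6] = 41 + 0 = 41
  P[7] = 41 + 3 = 44
  P[8] = 47 + 3 = 50

Answer: [-4, 6, 26, 17, 9, 25, 41, 44, 50]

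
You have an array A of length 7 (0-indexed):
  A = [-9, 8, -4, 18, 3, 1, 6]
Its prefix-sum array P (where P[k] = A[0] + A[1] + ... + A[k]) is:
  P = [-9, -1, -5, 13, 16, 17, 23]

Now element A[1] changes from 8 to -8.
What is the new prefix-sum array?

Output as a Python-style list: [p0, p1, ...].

Change: A[1] 8 -> -8, delta = -16
P[k] for k < 1: unchanged (A[1] not included)
P[k] for k >= 1: shift by delta = -16
  P[0] = -9 + 0 = -9
  P[1] = -1 + -16 = -17
  P[2] = -5 + -16 = -21
  P[3] = 13 + -16 = -3
  P[4] = 16 + -16 = 0
  P[5] = 17 + -16 = 1
  P[6] = 23 + -16 = 7

Answer: [-9, -17, -21, -3, 0, 1, 7]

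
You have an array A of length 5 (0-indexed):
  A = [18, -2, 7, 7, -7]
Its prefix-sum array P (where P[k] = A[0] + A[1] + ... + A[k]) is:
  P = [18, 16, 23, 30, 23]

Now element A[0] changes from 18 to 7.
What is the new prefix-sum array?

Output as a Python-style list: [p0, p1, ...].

Change: A[0] 18 -> 7, delta = -11
P[k] for k < 0: unchanged (A[0] not included)
P[k] for k >= 0: shift by delta = -11
  P[0] = 18 + -11 = 7
  P[1] = 16 + -11 = 5
  P[2] = 23 + -11 = 12
  P[3] = 30 + -11 = 19
  P[4] = 23 + -11 = 12

Answer: [7, 5, 12, 19, 12]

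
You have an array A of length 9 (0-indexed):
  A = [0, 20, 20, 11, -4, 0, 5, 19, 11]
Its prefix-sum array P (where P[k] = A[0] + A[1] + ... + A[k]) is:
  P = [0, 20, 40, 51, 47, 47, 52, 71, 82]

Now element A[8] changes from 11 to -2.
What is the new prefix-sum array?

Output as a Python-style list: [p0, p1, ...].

Change: A[8] 11 -> -2, delta = -13
P[k] for k < 8: unchanged (A[8] not included)
P[k] for k >= 8: shift by delta = -13
  P[0] = 0 + 0 = 0
  P[1] = 20 + 0 = 20
  P[2] = 40 + 0 = 40
  P[3] = 51 + 0 = 51
  P[4] = 47 + 0 = 47
  P[5] = 47 + 0 = 47
  P[6] = 52 + 0 = 52
  P[7] = 71 + 0 = 71
  P[8] = 82 + -13 = 69

Answer: [0, 20, 40, 51, 47, 47, 52, 71, 69]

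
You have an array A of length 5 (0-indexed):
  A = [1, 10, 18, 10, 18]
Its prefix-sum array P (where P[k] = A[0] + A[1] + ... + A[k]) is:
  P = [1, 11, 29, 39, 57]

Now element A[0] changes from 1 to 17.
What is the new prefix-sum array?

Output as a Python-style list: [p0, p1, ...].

Answer: [17, 27, 45, 55, 73]

Derivation:
Change: A[0] 1 -> 17, delta = 16
P[k] for k < 0: unchanged (A[0] not included)
P[k] for k >= 0: shift by delta = 16
  P[0] = 1 + 16 = 17
  P[1] = 11 + 16 = 27
  P[2] = 29 + 16 = 45
  P[3] = 39 + 16 = 55
  P[4] = 57 + 16 = 73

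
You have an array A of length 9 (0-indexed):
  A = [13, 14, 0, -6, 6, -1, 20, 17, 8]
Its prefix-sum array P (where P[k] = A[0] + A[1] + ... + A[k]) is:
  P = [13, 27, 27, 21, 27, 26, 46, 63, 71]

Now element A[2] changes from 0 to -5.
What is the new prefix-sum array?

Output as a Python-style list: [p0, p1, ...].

Answer: [13, 27, 22, 16, 22, 21, 41, 58, 66]

Derivation:
Change: A[2] 0 -> -5, delta = -5
P[k] for k < 2: unchanged (A[2] not included)
P[k] for k >= 2: shift by delta = -5
  P[0] = 13 + 0 = 13
  P[1] = 27 + 0 = 27
  P[2] = 27 + -5 = 22
  P[3] = 21 + -5 = 16
  P[4] = 27 + -5 = 22
  P[5] = 26 + -5 = 21
  P[6] = 46 + -5 = 41
  P[7] = 63 + -5 = 58
  P[8] = 71 + -5 = 66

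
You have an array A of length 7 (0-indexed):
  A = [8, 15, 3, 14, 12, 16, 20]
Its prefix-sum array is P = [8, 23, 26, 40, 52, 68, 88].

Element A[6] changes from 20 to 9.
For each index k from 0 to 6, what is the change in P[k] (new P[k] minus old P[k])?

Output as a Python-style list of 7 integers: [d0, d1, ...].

Element change: A[6] 20 -> 9, delta = -11
For k < 6: P[k] unchanged, delta_P[k] = 0
For k >= 6: P[k] shifts by exactly -11
Delta array: [0, 0, 0, 0, 0, 0, -11]

Answer: [0, 0, 0, 0, 0, 0, -11]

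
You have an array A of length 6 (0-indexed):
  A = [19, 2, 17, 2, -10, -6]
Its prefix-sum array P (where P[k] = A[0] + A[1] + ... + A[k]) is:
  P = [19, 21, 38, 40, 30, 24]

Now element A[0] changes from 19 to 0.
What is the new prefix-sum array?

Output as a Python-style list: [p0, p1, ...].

Change: A[0] 19 -> 0, delta = -19
P[k] for k < 0: unchanged (A[0] not included)
P[k] for k >= 0: shift by delta = -19
  P[0] = 19 + -19 = 0
  P[1] = 21 + -19 = 2
  P[2] = 38 + -19 = 19
  P[3] = 40 + -19 = 21
  P[4] = 30 + -19 = 11
  P[5] = 24 + -19 = 5

Answer: [0, 2, 19, 21, 11, 5]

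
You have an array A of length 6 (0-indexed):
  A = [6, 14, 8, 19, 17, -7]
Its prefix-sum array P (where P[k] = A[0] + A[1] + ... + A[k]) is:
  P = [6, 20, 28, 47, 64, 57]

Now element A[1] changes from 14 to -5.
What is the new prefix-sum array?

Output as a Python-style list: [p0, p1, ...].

Change: A[1] 14 -> -5, delta = -19
P[k] for k < 1: unchanged (A[1] not included)
P[k] for k >= 1: shift by delta = -19
  P[0] = 6 + 0 = 6
  P[1] = 20 + -19 = 1
  P[2] = 28 + -19 = 9
  P[3] = 47 + -19 = 28
  P[4] = 64 + -19 = 45
  P[5] = 57 + -19 = 38

Answer: [6, 1, 9, 28, 45, 38]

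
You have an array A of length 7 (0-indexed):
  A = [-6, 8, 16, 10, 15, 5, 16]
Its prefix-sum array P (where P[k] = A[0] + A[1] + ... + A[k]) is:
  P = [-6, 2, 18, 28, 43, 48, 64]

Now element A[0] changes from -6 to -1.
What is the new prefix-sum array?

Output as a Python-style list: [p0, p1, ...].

Change: A[0] -6 -> -1, delta = 5
P[k] for k < 0: unchanged (A[0] not included)
P[k] for k >= 0: shift by delta = 5
  P[0] = -6 + 5 = -1
  P[1] = 2 + 5 = 7
  P[2] = 18 + 5 = 23
  P[3] = 28 + 5 = 33
  P[4] = 43 + 5 = 48
  P[5] = 48 + 5 = 53
  P[6] = 64 + 5 = 69

Answer: [-1, 7, 23, 33, 48, 53, 69]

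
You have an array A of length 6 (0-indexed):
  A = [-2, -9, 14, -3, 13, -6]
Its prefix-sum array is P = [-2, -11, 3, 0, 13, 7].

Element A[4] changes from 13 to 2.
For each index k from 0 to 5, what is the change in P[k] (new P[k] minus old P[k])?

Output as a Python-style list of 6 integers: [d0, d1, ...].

Element change: A[4] 13 -> 2, delta = -11
For k < 4: P[k] unchanged, delta_P[k] = 0
For k >= 4: P[k] shifts by exactly -11
Delta array: [0, 0, 0, 0, -11, -11]

Answer: [0, 0, 0, 0, -11, -11]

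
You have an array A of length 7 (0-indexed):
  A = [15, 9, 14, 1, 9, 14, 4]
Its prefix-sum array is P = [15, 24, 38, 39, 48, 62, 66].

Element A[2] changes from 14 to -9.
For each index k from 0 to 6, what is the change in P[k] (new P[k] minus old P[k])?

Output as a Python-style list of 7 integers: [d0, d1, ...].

Answer: [0, 0, -23, -23, -23, -23, -23]

Derivation:
Element change: A[2] 14 -> -9, delta = -23
For k < 2: P[k] unchanged, delta_P[k] = 0
For k >= 2: P[k] shifts by exactly -23
Delta array: [0, 0, -23, -23, -23, -23, -23]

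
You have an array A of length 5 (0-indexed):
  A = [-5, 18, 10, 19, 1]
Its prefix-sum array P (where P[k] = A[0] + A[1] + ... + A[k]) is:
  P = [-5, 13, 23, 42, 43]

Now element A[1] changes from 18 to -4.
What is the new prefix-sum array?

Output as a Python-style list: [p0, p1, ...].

Answer: [-5, -9, 1, 20, 21]

Derivation:
Change: A[1] 18 -> -4, delta = -22
P[k] for k < 1: unchanged (A[1] not included)
P[k] for k >= 1: shift by delta = -22
  P[0] = -5 + 0 = -5
  P[1] = 13 + -22 = -9
  P[2] = 23 + -22 = 1
  P[3] = 42 + -22 = 20
  P[4] = 43 + -22 = 21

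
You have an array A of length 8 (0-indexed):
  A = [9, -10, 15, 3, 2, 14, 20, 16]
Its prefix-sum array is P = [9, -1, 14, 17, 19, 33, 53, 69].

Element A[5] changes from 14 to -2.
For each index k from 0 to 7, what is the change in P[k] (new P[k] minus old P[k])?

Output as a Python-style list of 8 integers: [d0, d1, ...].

Element change: A[5] 14 -> -2, delta = -16
For k < 5: P[k] unchanged, delta_P[k] = 0
For k >= 5: P[k] shifts by exactly -16
Delta array: [0, 0, 0, 0, 0, -16, -16, -16]

Answer: [0, 0, 0, 0, 0, -16, -16, -16]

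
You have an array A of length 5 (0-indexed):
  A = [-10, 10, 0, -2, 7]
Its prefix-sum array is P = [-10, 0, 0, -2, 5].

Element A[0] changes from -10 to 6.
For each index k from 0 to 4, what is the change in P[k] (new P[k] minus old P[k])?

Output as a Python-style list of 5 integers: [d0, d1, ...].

Element change: A[0] -10 -> 6, delta = 16
For k < 0: P[k] unchanged, delta_P[k] = 0
For k >= 0: P[k] shifts by exactly 16
Delta array: [16, 16, 16, 16, 16]

Answer: [16, 16, 16, 16, 16]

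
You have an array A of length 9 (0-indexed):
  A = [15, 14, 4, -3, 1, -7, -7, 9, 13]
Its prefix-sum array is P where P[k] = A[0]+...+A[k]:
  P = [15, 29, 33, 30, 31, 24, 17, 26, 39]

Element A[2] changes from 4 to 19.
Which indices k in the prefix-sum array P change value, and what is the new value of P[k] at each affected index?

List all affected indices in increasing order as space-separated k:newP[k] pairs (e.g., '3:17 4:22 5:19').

P[k] = A[0] + ... + A[k]
P[k] includes A[2] iff k >= 2
Affected indices: 2, 3, ..., 8; delta = 15
  P[2]: 33 + 15 = 48
  P[3]: 30 + 15 = 45
  P[4]: 31 + 15 = 46
  P[5]: 24 + 15 = 39
  P[6]: 17 + 15 = 32
  P[7]: 26 + 15 = 41
  P[8]: 39 + 15 = 54

Answer: 2:48 3:45 4:46 5:39 6:32 7:41 8:54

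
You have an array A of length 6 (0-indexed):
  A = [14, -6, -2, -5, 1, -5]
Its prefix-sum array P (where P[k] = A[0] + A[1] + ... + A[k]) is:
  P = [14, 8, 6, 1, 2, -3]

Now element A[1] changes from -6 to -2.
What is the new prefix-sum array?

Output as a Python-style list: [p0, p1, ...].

Change: A[1] -6 -> -2, delta = 4
P[k] for k < 1: unchanged (A[1] not included)
P[k] for k >= 1: shift by delta = 4
  P[0] = 14 + 0 = 14
  P[1] = 8 + 4 = 12
  P[2] = 6 + 4 = 10
  P[3] = 1 + 4 = 5
  P[4] = 2 + 4 = 6
  P[5] = -3 + 4 = 1

Answer: [14, 12, 10, 5, 6, 1]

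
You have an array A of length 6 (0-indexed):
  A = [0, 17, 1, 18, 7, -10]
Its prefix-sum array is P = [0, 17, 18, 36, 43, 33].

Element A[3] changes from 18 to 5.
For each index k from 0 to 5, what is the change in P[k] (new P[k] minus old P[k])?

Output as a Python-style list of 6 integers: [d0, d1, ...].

Element change: A[3] 18 -> 5, delta = -13
For k < 3: P[k] unchanged, delta_P[k] = 0
For k >= 3: P[k] shifts by exactly -13
Delta array: [0, 0, 0, -13, -13, -13]

Answer: [0, 0, 0, -13, -13, -13]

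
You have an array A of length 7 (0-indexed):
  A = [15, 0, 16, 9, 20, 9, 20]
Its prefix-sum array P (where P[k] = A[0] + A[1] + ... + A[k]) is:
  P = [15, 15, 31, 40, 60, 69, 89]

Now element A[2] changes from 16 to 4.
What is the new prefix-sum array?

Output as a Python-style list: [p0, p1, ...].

Change: A[2] 16 -> 4, delta = -12
P[k] for k < 2: unchanged (A[2] not included)
P[k] for k >= 2: shift by delta = -12
  P[0] = 15 + 0 = 15
  P[1] = 15 + 0 = 15
  P[2] = 31 + -12 = 19
  P[3] = 40 + -12 = 28
  P[4] = 60 + -12 = 48
  P[5] = 69 + -12 = 57
  P[6] = 89 + -12 = 77

Answer: [15, 15, 19, 28, 48, 57, 77]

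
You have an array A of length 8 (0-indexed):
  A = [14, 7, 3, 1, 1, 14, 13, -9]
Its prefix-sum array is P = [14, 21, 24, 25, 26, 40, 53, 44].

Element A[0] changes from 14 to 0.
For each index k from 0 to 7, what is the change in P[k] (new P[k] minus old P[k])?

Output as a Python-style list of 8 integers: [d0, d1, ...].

Answer: [-14, -14, -14, -14, -14, -14, -14, -14]

Derivation:
Element change: A[0] 14 -> 0, delta = -14
For k < 0: P[k] unchanged, delta_P[k] = 0
For k >= 0: P[k] shifts by exactly -14
Delta array: [-14, -14, -14, -14, -14, -14, -14, -14]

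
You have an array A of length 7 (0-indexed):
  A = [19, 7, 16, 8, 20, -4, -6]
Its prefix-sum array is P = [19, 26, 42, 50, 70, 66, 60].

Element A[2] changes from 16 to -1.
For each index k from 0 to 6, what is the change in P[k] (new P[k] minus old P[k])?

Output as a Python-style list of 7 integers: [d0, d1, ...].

Element change: A[2] 16 -> -1, delta = -17
For k < 2: P[k] unchanged, delta_P[k] = 0
For k >= 2: P[k] shifts by exactly -17
Delta array: [0, 0, -17, -17, -17, -17, -17]

Answer: [0, 0, -17, -17, -17, -17, -17]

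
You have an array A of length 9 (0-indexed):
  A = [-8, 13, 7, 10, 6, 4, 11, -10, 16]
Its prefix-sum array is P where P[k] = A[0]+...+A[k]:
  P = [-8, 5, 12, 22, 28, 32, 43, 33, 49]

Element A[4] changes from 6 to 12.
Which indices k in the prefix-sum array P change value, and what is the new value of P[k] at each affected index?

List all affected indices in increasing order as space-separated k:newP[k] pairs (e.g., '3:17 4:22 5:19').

P[k] = A[0] + ... + A[k]
P[k] includes A[4] iff k >= 4
Affected indices: 4, 5, ..., 8; delta = 6
  P[4]: 28 + 6 = 34
  P[5]: 32 + 6 = 38
  P[6]: 43 + 6 = 49
  P[7]: 33 + 6 = 39
  P[8]: 49 + 6 = 55

Answer: 4:34 5:38 6:49 7:39 8:55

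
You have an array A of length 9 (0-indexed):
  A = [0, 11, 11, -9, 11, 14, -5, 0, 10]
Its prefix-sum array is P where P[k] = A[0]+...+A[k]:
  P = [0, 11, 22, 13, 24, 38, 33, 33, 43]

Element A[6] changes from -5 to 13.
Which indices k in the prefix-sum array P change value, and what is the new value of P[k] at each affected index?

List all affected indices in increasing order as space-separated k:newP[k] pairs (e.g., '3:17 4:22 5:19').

Answer: 6:51 7:51 8:61

Derivation:
P[k] = A[0] + ... + A[k]
P[k] includes A[6] iff k >= 6
Affected indices: 6, 7, ..., 8; delta = 18
  P[6]: 33 + 18 = 51
  P[7]: 33 + 18 = 51
  P[8]: 43 + 18 = 61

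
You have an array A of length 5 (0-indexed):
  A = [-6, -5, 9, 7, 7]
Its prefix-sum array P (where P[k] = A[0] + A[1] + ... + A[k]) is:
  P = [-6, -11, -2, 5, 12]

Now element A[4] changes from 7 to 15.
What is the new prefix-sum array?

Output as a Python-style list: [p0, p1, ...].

Answer: [-6, -11, -2, 5, 20]

Derivation:
Change: A[4] 7 -> 15, delta = 8
P[k] for k < 4: unchanged (A[4] not included)
P[k] for k >= 4: shift by delta = 8
  P[0] = -6 + 0 = -6
  P[1] = -11 + 0 = -11
  P[2] = -2 + 0 = -2
  P[3] = 5 + 0 = 5
  P[4] = 12 + 8 = 20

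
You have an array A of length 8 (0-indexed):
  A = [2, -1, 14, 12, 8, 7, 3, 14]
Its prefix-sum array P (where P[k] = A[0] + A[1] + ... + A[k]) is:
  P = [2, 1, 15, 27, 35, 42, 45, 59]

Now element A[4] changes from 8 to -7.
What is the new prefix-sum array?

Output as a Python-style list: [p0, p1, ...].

Answer: [2, 1, 15, 27, 20, 27, 30, 44]

Derivation:
Change: A[4] 8 -> -7, delta = -15
P[k] for k < 4: unchanged (A[4] not included)
P[k] for k >= 4: shift by delta = -15
  P[0] = 2 + 0 = 2
  P[1] = 1 + 0 = 1
  P[2] = 15 + 0 = 15
  P[3] = 27 + 0 = 27
  P[4] = 35 + -15 = 20
  P[5] = 42 + -15 = 27
  P[6] = 45 + -15 = 30
  P[7] = 59 + -15 = 44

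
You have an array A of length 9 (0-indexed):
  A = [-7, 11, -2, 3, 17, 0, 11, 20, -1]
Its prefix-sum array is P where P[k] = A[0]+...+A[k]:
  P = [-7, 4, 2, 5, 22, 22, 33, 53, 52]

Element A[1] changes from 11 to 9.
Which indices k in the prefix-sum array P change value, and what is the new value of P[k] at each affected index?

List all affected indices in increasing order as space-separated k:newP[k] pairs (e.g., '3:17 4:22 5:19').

Answer: 1:2 2:0 3:3 4:20 5:20 6:31 7:51 8:50

Derivation:
P[k] = A[0] + ... + A[k]
P[k] includes A[1] iff k >= 1
Affected indices: 1, 2, ..., 8; delta = -2
  P[1]: 4 + -2 = 2
  P[2]: 2 + -2 = 0
  P[3]: 5 + -2 = 3
  P[4]: 22 + -2 = 20
  P[5]: 22 + -2 = 20
  P[6]: 33 + -2 = 31
  P[7]: 53 + -2 = 51
  P[8]: 52 + -2 = 50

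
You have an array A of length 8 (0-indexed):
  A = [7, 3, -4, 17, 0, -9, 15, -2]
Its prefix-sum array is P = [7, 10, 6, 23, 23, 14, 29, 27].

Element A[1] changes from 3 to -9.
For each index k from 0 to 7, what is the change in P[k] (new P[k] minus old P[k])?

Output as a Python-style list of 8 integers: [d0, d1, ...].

Element change: A[1] 3 -> -9, delta = -12
For k < 1: P[k] unchanged, delta_P[k] = 0
For k >= 1: P[k] shifts by exactly -12
Delta array: [0, -12, -12, -12, -12, -12, -12, -12]

Answer: [0, -12, -12, -12, -12, -12, -12, -12]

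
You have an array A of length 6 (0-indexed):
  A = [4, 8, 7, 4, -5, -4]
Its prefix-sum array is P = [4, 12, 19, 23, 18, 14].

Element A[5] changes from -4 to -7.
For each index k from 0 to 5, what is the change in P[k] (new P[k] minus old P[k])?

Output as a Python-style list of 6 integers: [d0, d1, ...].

Answer: [0, 0, 0, 0, 0, -3]

Derivation:
Element change: A[5] -4 -> -7, delta = -3
For k < 5: P[k] unchanged, delta_P[k] = 0
For k >= 5: P[k] shifts by exactly -3
Delta array: [0, 0, 0, 0, 0, -3]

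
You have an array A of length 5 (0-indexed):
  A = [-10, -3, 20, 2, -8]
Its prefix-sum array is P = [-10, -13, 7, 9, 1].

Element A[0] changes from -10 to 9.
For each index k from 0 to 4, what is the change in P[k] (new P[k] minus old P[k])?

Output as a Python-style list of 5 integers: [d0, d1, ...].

Answer: [19, 19, 19, 19, 19]

Derivation:
Element change: A[0] -10 -> 9, delta = 19
For k < 0: P[k] unchanged, delta_P[k] = 0
For k >= 0: P[k] shifts by exactly 19
Delta array: [19, 19, 19, 19, 19]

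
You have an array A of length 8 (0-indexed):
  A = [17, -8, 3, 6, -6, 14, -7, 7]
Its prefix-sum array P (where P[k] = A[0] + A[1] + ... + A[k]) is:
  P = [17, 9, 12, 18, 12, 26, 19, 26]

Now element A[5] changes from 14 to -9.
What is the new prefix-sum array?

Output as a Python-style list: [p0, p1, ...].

Change: A[5] 14 -> -9, delta = -23
P[k] for k < 5: unchanged (A[5] not included)
P[k] for k >= 5: shift by delta = -23
  P[0] = 17 + 0 = 17
  P[1] = 9 + 0 = 9
  P[2] = 12 + 0 = 12
  P[3] = 18 + 0 = 18
  P[4] = 12 + 0 = 12
  P[5] = 26 + -23 = 3
  P[6] = 19 + -23 = -4
  P[7] = 26 + -23 = 3

Answer: [17, 9, 12, 18, 12, 3, -4, 3]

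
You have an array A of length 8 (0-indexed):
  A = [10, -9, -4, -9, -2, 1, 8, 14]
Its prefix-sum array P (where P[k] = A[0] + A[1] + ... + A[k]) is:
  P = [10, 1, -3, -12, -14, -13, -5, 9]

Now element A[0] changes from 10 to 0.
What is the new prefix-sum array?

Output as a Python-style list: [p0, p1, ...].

Answer: [0, -9, -13, -22, -24, -23, -15, -1]

Derivation:
Change: A[0] 10 -> 0, delta = -10
P[k] for k < 0: unchanged (A[0] not included)
P[k] for k >= 0: shift by delta = -10
  P[0] = 10 + -10 = 0
  P[1] = 1 + -10 = -9
  P[2] = -3 + -10 = -13
  P[3] = -12 + -10 = -22
  P[4] = -14 + -10 = -24
  P[5] = -13 + -10 = -23
  P[6] = -5 + -10 = -15
  P[7] = 9 + -10 = -1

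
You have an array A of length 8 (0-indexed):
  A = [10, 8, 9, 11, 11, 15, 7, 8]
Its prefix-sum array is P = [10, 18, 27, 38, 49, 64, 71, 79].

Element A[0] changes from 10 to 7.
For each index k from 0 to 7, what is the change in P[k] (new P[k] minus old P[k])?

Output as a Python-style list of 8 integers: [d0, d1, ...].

Element change: A[0] 10 -> 7, delta = -3
For k < 0: P[k] unchanged, delta_P[k] = 0
For k >= 0: P[k] shifts by exactly -3
Delta array: [-3, -3, -3, -3, -3, -3, -3, -3]

Answer: [-3, -3, -3, -3, -3, -3, -3, -3]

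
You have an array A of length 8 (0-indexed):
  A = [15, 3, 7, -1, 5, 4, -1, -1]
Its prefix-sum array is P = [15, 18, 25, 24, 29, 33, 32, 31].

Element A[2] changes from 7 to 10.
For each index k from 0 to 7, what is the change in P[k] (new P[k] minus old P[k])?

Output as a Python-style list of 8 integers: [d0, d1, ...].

Element change: A[2] 7 -> 10, delta = 3
For k < 2: P[k] unchanged, delta_P[k] = 0
For k >= 2: P[k] shifts by exactly 3
Delta array: [0, 0, 3, 3, 3, 3, 3, 3]

Answer: [0, 0, 3, 3, 3, 3, 3, 3]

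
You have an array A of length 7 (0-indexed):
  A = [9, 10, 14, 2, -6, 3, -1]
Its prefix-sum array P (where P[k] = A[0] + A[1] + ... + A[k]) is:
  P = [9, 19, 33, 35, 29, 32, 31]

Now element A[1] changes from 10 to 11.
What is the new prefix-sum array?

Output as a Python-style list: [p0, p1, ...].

Answer: [9, 20, 34, 36, 30, 33, 32]

Derivation:
Change: A[1] 10 -> 11, delta = 1
P[k] for k < 1: unchanged (A[1] not included)
P[k] for k >= 1: shift by delta = 1
  P[0] = 9 + 0 = 9
  P[1] = 19 + 1 = 20
  P[2] = 33 + 1 = 34
  P[3] = 35 + 1 = 36
  P[4] = 29 + 1 = 30
  P[5] = 32 + 1 = 33
  P[6] = 31 + 1 = 32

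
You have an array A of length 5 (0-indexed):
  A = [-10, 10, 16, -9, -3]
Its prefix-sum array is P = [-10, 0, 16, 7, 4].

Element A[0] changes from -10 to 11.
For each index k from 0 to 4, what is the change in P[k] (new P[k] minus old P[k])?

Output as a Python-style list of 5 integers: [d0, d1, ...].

Element change: A[0] -10 -> 11, delta = 21
For k < 0: P[k] unchanged, delta_P[k] = 0
For k >= 0: P[k] shifts by exactly 21
Delta array: [21, 21, 21, 21, 21]

Answer: [21, 21, 21, 21, 21]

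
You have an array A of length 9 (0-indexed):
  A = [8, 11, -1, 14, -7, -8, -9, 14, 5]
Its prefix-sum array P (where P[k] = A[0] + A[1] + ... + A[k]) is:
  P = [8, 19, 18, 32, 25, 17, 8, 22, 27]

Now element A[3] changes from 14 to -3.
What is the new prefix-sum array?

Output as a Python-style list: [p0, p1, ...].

Change: A[3] 14 -> -3, delta = -17
P[k] for k < 3: unchanged (A[3] not included)
P[k] for k >= 3: shift by delta = -17
  P[0] = 8 + 0 = 8
  P[1] = 19 + 0 = 19
  P[2] = 18 + 0 = 18
  P[3] = 32 + -17 = 15
  P[4] = 25 + -17 = 8
  P[5] = 17 + -17 = 0
  P[6] = 8 + -17 = -9
  P[7] = 22 + -17 = 5
  P[8] = 27 + -17 = 10

Answer: [8, 19, 18, 15, 8, 0, -9, 5, 10]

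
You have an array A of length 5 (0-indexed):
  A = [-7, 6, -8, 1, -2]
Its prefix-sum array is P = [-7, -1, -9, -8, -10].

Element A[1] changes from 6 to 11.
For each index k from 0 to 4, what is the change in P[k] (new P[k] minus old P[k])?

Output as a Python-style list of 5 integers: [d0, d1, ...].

Element change: A[1] 6 -> 11, delta = 5
For k < 1: P[k] unchanged, delta_P[k] = 0
For k >= 1: P[k] shifts by exactly 5
Delta array: [0, 5, 5, 5, 5]

Answer: [0, 5, 5, 5, 5]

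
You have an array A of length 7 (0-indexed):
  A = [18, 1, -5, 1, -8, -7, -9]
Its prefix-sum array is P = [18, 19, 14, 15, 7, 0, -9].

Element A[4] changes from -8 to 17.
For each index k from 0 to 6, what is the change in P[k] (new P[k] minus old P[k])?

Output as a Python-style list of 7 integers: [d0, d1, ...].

Element change: A[4] -8 -> 17, delta = 25
For k < 4: P[k] unchanged, delta_P[k] = 0
For k >= 4: P[k] shifts by exactly 25
Delta array: [0, 0, 0, 0, 25, 25, 25]

Answer: [0, 0, 0, 0, 25, 25, 25]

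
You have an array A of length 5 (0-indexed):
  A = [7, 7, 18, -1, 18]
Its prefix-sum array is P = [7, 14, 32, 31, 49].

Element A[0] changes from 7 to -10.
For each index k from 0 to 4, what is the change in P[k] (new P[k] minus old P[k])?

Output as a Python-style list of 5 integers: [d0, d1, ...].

Answer: [-17, -17, -17, -17, -17]

Derivation:
Element change: A[0] 7 -> -10, delta = -17
For k < 0: P[k] unchanged, delta_P[k] = 0
For k >= 0: P[k] shifts by exactly -17
Delta array: [-17, -17, -17, -17, -17]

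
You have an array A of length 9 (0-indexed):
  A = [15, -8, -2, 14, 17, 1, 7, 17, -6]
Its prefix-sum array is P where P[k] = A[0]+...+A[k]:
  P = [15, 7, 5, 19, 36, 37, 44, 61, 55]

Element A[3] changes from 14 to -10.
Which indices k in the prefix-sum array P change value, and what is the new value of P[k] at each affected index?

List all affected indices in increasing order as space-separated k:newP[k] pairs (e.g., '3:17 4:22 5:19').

Answer: 3:-5 4:12 5:13 6:20 7:37 8:31

Derivation:
P[k] = A[0] + ... + A[k]
P[k] includes A[3] iff k >= 3
Affected indices: 3, 4, ..., 8; delta = -24
  P[3]: 19 + -24 = -5
  P[4]: 36 + -24 = 12
  P[5]: 37 + -24 = 13
  P[6]: 44 + -24 = 20
  P[7]: 61 + -24 = 37
  P[8]: 55 + -24 = 31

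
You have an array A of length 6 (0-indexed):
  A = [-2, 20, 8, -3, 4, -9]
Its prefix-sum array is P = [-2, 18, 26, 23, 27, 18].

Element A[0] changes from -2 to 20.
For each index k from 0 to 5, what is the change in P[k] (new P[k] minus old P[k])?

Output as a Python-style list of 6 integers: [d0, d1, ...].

Answer: [22, 22, 22, 22, 22, 22]

Derivation:
Element change: A[0] -2 -> 20, delta = 22
For k < 0: P[k] unchanged, delta_P[k] = 0
For k >= 0: P[k] shifts by exactly 22
Delta array: [22, 22, 22, 22, 22, 22]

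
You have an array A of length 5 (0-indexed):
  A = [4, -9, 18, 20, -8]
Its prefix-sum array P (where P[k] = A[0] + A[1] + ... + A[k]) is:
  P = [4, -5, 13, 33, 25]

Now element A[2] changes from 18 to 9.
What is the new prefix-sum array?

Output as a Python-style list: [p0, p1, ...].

Answer: [4, -5, 4, 24, 16]

Derivation:
Change: A[2] 18 -> 9, delta = -9
P[k] for k < 2: unchanged (A[2] not included)
P[k] for k >= 2: shift by delta = -9
  P[0] = 4 + 0 = 4
  P[1] = -5 + 0 = -5
  P[2] = 13 + -9 = 4
  P[3] = 33 + -9 = 24
  P[4] = 25 + -9 = 16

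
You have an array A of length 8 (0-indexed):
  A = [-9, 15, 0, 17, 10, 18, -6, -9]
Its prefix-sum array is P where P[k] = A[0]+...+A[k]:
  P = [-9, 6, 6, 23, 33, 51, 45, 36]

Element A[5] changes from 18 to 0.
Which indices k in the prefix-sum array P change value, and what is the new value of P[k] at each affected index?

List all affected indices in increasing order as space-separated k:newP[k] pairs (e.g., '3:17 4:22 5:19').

Answer: 5:33 6:27 7:18

Derivation:
P[k] = A[0] + ... + A[k]
P[k] includes A[5] iff k >= 5
Affected indices: 5, 6, ..., 7; delta = -18
  P[5]: 51 + -18 = 33
  P[6]: 45 + -18 = 27
  P[7]: 36 + -18 = 18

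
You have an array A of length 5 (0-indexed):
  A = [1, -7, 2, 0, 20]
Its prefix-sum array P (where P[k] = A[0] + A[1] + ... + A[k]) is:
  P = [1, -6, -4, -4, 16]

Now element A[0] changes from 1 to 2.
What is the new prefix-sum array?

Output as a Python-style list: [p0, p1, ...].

Change: A[0] 1 -> 2, delta = 1
P[k] for k < 0: unchanged (A[0] not included)
P[k] for k >= 0: shift by delta = 1
  P[0] = 1 + 1 = 2
  P[1] = -6 + 1 = -5
  P[2] = -4 + 1 = -3
  P[3] = -4 + 1 = -3
  P[4] = 16 + 1 = 17

Answer: [2, -5, -3, -3, 17]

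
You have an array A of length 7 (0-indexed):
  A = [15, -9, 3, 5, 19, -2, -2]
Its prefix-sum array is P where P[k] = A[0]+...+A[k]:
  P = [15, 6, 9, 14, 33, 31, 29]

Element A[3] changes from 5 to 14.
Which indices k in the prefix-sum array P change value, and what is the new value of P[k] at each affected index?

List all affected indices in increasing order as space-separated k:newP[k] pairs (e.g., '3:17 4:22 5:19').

Answer: 3:23 4:42 5:40 6:38

Derivation:
P[k] = A[0] + ... + A[k]
P[k] includes A[3] iff k >= 3
Affected indices: 3, 4, ..., 6; delta = 9
  P[3]: 14 + 9 = 23
  P[4]: 33 + 9 = 42
  P[5]: 31 + 9 = 40
  P[6]: 29 + 9 = 38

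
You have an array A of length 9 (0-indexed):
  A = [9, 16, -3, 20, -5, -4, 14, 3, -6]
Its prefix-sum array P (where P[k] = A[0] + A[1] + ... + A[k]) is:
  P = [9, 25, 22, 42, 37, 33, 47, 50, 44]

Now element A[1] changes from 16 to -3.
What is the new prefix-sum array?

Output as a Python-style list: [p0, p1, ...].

Answer: [9, 6, 3, 23, 18, 14, 28, 31, 25]

Derivation:
Change: A[1] 16 -> -3, delta = -19
P[k] for k < 1: unchanged (A[1] not included)
P[k] for k >= 1: shift by delta = -19
  P[0] = 9 + 0 = 9
  P[1] = 25 + -19 = 6
  P[2] = 22 + -19 = 3
  P[3] = 42 + -19 = 23
  P[4] = 37 + -19 = 18
  P[5] = 33 + -19 = 14
  P[6] = 47 + -19 = 28
  P[7] = 50 + -19 = 31
  P[8] = 44 + -19 = 25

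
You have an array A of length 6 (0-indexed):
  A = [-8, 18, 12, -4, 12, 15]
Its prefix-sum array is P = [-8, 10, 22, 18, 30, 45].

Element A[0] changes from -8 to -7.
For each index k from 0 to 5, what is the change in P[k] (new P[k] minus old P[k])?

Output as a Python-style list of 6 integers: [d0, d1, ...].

Element change: A[0] -8 -> -7, delta = 1
For k < 0: P[k] unchanged, delta_P[k] = 0
For k >= 0: P[k] shifts by exactly 1
Delta array: [1, 1, 1, 1, 1, 1]

Answer: [1, 1, 1, 1, 1, 1]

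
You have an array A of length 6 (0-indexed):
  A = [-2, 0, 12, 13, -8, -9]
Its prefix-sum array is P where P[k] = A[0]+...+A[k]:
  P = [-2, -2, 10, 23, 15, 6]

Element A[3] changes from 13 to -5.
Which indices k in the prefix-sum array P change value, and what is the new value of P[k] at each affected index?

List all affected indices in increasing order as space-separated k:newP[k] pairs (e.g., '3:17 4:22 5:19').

P[k] = A[0] + ... + A[k]
P[k] includes A[3] iff k >= 3
Affected indices: 3, 4, ..., 5; delta = -18
  P[3]: 23 + -18 = 5
  P[4]: 15 + -18 = -3
  P[5]: 6 + -18 = -12

Answer: 3:5 4:-3 5:-12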